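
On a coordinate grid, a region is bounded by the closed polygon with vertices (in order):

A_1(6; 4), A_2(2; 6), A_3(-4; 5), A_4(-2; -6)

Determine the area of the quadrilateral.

62

Apply the surveyor's formula: 2A = Σ (x_i·y_{i+1} − x_{i+1}·y_i), indices taken mod 4.
Cross-terms: 28, 34, 34, 28  ⇒  Σ = 124
Area = |Σ|/2 = 62.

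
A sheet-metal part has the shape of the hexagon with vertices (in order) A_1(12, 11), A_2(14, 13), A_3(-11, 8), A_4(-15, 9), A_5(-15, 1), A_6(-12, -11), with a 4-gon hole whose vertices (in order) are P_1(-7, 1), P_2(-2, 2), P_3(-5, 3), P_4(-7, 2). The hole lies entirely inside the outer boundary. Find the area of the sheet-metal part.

Outer boundary:
Apply the surveyor's formula: 2A = Σ (x_i·y_{i+1} − x_{i+1}·y_i), indices taken mod 6.
Σ = (2) + (255) + (21) + (120) + (177) + (0) = 575
Area = |Σ|/2 = 287.5.
Hole:
Apply the shoelace (surveyor's) formula: 2A = Σ (x_i·y_{i+1} − x_{i+1}·y_i), indices taken mod 4.
Cross-terms: -12, 4, 11, 7  ⇒  Σ = 10
Area = |Σ|/2 = 5.
Net area = 287.5 − 5 = 282.5.

282.5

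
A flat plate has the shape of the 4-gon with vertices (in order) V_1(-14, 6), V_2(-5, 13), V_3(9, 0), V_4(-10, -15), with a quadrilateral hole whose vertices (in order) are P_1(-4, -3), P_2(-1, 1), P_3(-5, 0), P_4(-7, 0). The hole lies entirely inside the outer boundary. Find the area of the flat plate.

Outer boundary:
V_1→V_2: (-14)(13) − (-5)(6) = -152
V_2→V_3: (-5)(0) − (9)(13) = -117
V_3→V_4: (9)(-15) − (-10)(0) = -135
V_4→V_1: (-10)(6) − (-14)(-15) = -270
Σ = -674
Area = |Σ|/2 = 337.
Hole:
P_1→P_2: (-4)(1) − (-1)(-3) = -7
P_2→P_3: (-1)(0) − (-5)(1) = 5
P_3→P_4: (-5)(0) − (-7)(0) = 0
P_4→P_1: (-7)(-3) − (-4)(0) = 21
Σ = 19
Area = |Σ|/2 = 9.5.
Net area = 337 − 9.5 = 327.5.

327.5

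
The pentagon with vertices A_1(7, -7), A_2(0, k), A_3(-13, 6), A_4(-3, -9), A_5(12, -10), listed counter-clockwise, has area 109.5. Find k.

-2

Write out the shoelace sum; only the two edges meeting at A_2 involve k:
2·Area = [(7·k − 0·(-7)) + (0·6 − (-13)·k)] + 259
       = 20·k + 259 = 219
⇒ k = -2.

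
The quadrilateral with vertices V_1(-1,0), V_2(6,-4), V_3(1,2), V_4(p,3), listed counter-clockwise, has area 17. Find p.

Write out the shoelace sum; only the two edges meeting at V_4 involve p:
2·Area = [(1·3 − p·2) + (p·0 − (-1)·3)] + 20
       = -2·p + 26 = 34
⇒ p = -4.

-4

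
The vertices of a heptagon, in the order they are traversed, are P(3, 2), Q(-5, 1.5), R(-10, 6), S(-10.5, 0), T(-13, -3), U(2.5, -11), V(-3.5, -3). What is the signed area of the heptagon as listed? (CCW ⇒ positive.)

100.25

Apply the shoelace (surveyor's) formula: 2A = Σ (x_i·y_{i+1} − x_{i+1}·y_i), indices taken mod 7.
P→Q: (3)(1.5) − (-5)(2) = 14.5
Q→R: (-5)(6) − (-10)(1.5) = -15
R→S: (-10)(0) − (-10.5)(6) = 63
S→T: (-10.5)(-3) − (-13)(0) = 31.5
T→U: (-13)(-11) − (2.5)(-3) = 150.5
U→V: (2.5)(-3) − (-3.5)(-11) = -46
V→P: (-3.5)(2) − (3)(-3) = 2
Σ = 200.5
Signed area = Σ/2 = 100.25 (positive ⇒ counter-clockwise traversal).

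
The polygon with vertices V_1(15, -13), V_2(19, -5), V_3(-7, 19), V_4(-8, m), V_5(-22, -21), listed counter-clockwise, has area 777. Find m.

9

Write out the shoelace sum; only the two edges meeting at V_4 involve m:
2·Area = [((-7)·m − (-8)·19) + ((-8)·(-21) − (-22)·m)] + 1099
       = 15·m + 1419 = 1554
⇒ m = 9.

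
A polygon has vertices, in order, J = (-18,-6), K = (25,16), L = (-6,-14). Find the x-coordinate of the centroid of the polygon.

Apply the surveyor's formula. First the cross-terms c_i = x_i·y_{i+1} − x_{i+1}·y_i:
  -138, -254, -216  ⇒  2A = -608, A = -304.
Then Σ (x_i + x_{i+1})·c_i = -608, so x̄ = -608 / (6·(-304)) = 1/3.

1/3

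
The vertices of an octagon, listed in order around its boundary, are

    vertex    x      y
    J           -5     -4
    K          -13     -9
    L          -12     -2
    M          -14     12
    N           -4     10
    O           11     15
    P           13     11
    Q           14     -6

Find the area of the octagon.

Apply the shoelace (surveyor's) formula: 2A = Σ (x_i·y_{i+1} − x_{i+1}·y_i), indices taken mod 8.
J→K: (-5)(-9) − (-13)(-4) = -7
K→L: (-13)(-2) − (-12)(-9) = -82
L→M: (-12)(12) − (-14)(-2) = -172
M→N: (-14)(10) − (-4)(12) = -92
N→O: (-4)(15) − (11)(10) = -170
O→P: (11)(11) − (13)(15) = -74
P→Q: (13)(-6) − (14)(11) = -232
Q→J: (14)(-4) − (-5)(-6) = -86
Σ = -915
Area = |Σ|/2 = 457.5.

457.5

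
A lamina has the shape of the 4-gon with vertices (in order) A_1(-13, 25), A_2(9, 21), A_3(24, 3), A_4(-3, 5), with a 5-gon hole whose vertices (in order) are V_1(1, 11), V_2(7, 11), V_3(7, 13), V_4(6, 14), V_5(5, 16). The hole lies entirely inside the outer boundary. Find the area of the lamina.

411.5

Outer boundary:
Σ = (-498) + (-477) + (129) + (-10) = -856
Area = |Σ|/2 = 428.
Hole:
Apply the surveyor's formula: 2A = Σ (x_i·y_{i+1} − x_{i+1}·y_i), indices taken mod 5.
Σ = (-66) + (14) + (20) + (26) + (39) = 33
Area = |Σ|/2 = 16.5.
Net area = 428 − 16.5 = 411.5.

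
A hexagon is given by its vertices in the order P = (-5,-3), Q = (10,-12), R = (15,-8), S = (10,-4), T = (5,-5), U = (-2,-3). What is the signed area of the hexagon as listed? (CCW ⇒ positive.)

73

Apply the surveyor's formula: 2A = Σ (x_i·y_{i+1} − x_{i+1}·y_i), indices taken mod 6.
Cross-terms: 90, 100, 20, -30, -25, -9  ⇒  Σ = 146
Signed area = Σ/2 = 73 (positive ⇒ counter-clockwise traversal).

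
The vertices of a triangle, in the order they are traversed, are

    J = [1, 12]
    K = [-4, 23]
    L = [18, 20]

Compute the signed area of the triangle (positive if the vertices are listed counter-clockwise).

-113.5

Apply the shoelace (surveyor's) formula: 2A = Σ (x_i·y_{i+1} − x_{i+1}·y_i), indices taken mod 3.
Cross-terms: 71, -494, 196  ⇒  Σ = -227
Signed area = Σ/2 = -113.5 (negative ⇒ clockwise traversal).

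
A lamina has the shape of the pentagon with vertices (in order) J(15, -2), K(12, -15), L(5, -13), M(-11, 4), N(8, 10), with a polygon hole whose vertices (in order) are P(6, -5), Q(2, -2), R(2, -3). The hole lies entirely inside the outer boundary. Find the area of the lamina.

Outer boundary:
Σ = (-201) + (-81) + (-123) + (-142) + (-166) = -713
Area = |Σ|/2 = 356.5.
Hole:
Apply the surveyor's formula: 2A = Σ (x_i·y_{i+1} − x_{i+1}·y_i), indices taken mod 3.
Cross-terms: -2, -2, 8  ⇒  Σ = 4
Area = |Σ|/2 = 2.
Net area = 356.5 − 2 = 354.5.

354.5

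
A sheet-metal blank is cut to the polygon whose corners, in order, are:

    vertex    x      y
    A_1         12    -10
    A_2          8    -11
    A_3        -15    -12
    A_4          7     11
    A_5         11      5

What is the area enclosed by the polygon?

325

Apply the surveyor's formula: 2A = Σ (x_i·y_{i+1} − x_{i+1}·y_i), indices taken mod 5.
A_1→A_2: (12)(-11) − (8)(-10) = -52
A_2→A_3: (8)(-12) − (-15)(-11) = -261
A_3→A_4: (-15)(11) − (7)(-12) = -81
A_4→A_5: (7)(5) − (11)(11) = -86
A_5→A_1: (11)(-10) − (12)(5) = -170
Σ = -650
Area = |Σ|/2 = 325.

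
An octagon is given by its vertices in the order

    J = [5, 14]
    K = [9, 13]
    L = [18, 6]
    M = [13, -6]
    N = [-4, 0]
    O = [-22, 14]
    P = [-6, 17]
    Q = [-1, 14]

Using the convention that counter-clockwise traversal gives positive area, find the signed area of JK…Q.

-474

Apply the shoelace formula: 2A = Σ (x_i·y_{i+1} − x_{i+1}·y_i), indices taken mod 8.
Σ = (-61) + (-180) + (-186) + (-24) + (-56) + (-290) + (-67) + (-84) = -948
Signed area = Σ/2 = -474 (negative ⇒ clockwise traversal).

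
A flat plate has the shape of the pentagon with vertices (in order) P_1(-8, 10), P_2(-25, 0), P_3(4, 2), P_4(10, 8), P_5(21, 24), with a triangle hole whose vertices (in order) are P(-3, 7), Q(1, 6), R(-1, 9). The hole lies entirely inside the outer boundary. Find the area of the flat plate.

Outer boundary:
Σ = (250) + (-50) + (12) + (72) + (402) = 686
Area = |Σ|/2 = 343.
Hole:
P→Q: (-3)(6) − (1)(7) = -25
Q→R: (1)(9) − (-1)(6) = 15
R→P: (-1)(7) − (-3)(9) = 20
Σ = 10
Area = |Σ|/2 = 5.
Net area = 343 − 5 = 338.

338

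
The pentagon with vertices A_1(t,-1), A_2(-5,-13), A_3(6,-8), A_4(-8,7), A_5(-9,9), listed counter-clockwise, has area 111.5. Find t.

-6

The doubled signed area Σ (x_i y_{i+1} − x_{i+1} y_i) is linear in t.
With t=0 it equals 91; the coefficient of t is -22 (from the two edges through A_1).
So -22·t + 91 = 2·111.5 = 223 ⇒ t = -6.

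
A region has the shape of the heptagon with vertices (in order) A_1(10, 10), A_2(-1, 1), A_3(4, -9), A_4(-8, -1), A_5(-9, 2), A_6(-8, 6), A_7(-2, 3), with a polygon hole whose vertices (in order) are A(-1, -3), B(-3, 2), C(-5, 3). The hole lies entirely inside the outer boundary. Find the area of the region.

84

Outer boundary:
Apply the shoelace formula: 2A = Σ (x_i·y_{i+1} − x_{i+1}·y_i), indices taken mod 7.
Cross-terms: 20, 5, -76, -25, -38, -12, -50  ⇒  Σ = -176
Area = |Σ|/2 = 88.
Hole:
A→B: (-1)(2) − (-3)(-3) = -11
B→C: (-3)(3) − (-5)(2) = 1
C→A: (-5)(-3) − (-1)(3) = 18
Σ = 8
Area = |Σ|/2 = 4.
Net area = 88 − 4 = 84.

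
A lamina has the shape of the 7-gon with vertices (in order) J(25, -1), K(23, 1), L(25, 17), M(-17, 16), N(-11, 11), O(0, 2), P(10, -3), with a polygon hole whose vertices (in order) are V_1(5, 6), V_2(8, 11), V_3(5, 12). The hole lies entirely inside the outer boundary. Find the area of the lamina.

Outer boundary:
Apply the shoelace formula: 2A = Σ (x_i·y_{i+1} − x_{i+1}·y_i), indices taken mod 7.
Cross-terms: 48, 366, 689, -11, -22, -20, 65  ⇒  Σ = 1115
Area = |Σ|/2 = 557.5.
Hole:
Apply the shoelace formula: 2A = Σ (x_i·y_{i+1} − x_{i+1}·y_i), indices taken mod 3.
Cross-terms: 7, 41, -30  ⇒  Σ = 18
Area = |Σ|/2 = 9.
Net area = 557.5 − 9 = 548.5.

548.5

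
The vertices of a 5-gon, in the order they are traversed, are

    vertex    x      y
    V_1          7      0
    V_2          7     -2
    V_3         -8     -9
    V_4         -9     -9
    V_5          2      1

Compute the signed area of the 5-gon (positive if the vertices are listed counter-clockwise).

Apply the shoelace formula: 2A = Σ (x_i·y_{i+1} − x_{i+1}·y_i), indices taken mod 5.
Σ = (-14) + (-79) + (-9) + (9) + (-7) = -100
Signed area = Σ/2 = -50 (negative ⇒ clockwise traversal).

-50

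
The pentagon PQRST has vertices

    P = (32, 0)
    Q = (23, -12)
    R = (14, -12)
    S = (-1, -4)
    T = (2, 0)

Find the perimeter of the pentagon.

76

|PQ| = √((-9)² + (-12)²) = √225 = 15
|QR| = √((-9)² + (0)²) = √81 = 9
|RS| = √((-15)² + (8)²) = √289 = 17
|ST| = √((3)² + (4)²) = √25 = 5
|TP| = √((30)² + (0)²) = √900 = 30
Perimeter = 15 + 9 + 17 + 5 + 30 = 76.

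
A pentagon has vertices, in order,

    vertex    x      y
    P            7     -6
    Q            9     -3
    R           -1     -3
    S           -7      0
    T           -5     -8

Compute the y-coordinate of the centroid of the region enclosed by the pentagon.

Apply the shoelace (surveyor's) formula. First the cross-terms c_i = x_i·y_{i+1} − x_{i+1}·y_i:
  33, -30, -21, 56, 86  ⇒  2A = 124, A = 62.
Then Σ (y_i + y_{i+1})·c_i = -1706, so ȳ = -1706 / (6·62) = -853/186.

-853/186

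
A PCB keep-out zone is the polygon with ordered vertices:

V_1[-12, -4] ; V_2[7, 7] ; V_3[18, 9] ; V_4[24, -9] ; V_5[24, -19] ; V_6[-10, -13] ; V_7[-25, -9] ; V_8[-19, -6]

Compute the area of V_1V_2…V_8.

745.5

Apply Gauss's area formula: 2A = Σ (x_i·y_{i+1} − x_{i+1}·y_i), indices taken mod 8.
V_1→V_2: (-12)(7) − (7)(-4) = -56
V_2→V_3: (7)(9) − (18)(7) = -63
V_3→V_4: (18)(-9) − (24)(9) = -378
V_4→V_5: (24)(-19) − (24)(-9) = -240
V_5→V_6: (24)(-13) − (-10)(-19) = -502
V_6→V_7: (-10)(-9) − (-25)(-13) = -235
V_7→V_8: (-25)(-6) − (-19)(-9) = -21
V_8→V_1: (-19)(-4) − (-12)(-6) = 4
Σ = -1491
Area = |Σ|/2 = 745.5.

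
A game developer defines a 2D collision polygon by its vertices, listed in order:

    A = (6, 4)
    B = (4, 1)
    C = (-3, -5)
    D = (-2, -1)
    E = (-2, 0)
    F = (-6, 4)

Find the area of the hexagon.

Cross-terms: -10, -17, -7, -2, -8, -48  ⇒  Σ = -92
Area = |Σ|/2 = 46.

46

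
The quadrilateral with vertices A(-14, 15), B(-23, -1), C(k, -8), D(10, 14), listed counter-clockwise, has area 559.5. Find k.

Write out the shoelace sum; only the two edges meeting at C involve k:
2·Area = [((-23)·(-8) − k·(-1)) + (k·14 − 10·(-8))] + 705
       = 15·k + 969 = 1119
⇒ k = 10.

10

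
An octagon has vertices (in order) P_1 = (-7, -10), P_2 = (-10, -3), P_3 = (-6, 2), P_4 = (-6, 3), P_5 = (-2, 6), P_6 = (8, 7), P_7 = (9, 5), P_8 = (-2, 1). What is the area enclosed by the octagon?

Apply the shoelace formula: 2A = Σ (x_i·y_{i+1} − x_{i+1}·y_i), indices taken mod 8.
Σ = (-79) + (-38) + (-6) + (-30) + (-62) + (-23) + (19) + (27) = -192
Area = |Σ|/2 = 96.

96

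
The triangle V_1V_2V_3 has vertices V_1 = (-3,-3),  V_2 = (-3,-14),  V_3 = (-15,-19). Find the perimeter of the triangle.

44

|V_1V_2| = √((0)² + (-11)²) = √121 = 11
|V_2V_3| = √((-12)² + (-5)²) = √169 = 13
|V_3V_1| = √((12)² + (16)²) = √400 = 20
Perimeter = 11 + 13 + 20 = 44.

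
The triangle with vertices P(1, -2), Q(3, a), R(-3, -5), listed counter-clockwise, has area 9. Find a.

The doubled signed area Σ (x_i y_{i+1} − x_{i+1} y_i) is linear in a.
With a=0 it equals 2; the coefficient of a is 4 (from the two edges through Q).
So 4·a + 2 = 2·9 = 18 ⇒ a = 4.

4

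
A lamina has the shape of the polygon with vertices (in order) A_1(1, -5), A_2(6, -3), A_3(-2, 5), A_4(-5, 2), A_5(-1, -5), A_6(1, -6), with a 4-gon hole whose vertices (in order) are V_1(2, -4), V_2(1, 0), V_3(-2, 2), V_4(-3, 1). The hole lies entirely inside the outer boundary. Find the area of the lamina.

45.5

Outer boundary:
Apply the surveyor's formula: 2A = Σ (x_i·y_{i+1} − x_{i+1}·y_i), indices taken mod 6.
Σ = (27) + (24) + (21) + (27) + (11) + (1) = 111
Area = |Σ|/2 = 55.5.
Hole:
Cross-terms: 4, 2, 4, 10  ⇒  Σ = 20
Area = |Σ|/2 = 10.
Net area = 55.5 − 10 = 45.5.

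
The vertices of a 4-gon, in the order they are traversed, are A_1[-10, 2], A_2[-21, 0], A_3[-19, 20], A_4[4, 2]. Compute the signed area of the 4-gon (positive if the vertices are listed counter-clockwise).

-234

Σ = (42) + (-420) + (-118) + (28) = -468
Signed area = Σ/2 = -234 (negative ⇒ clockwise traversal).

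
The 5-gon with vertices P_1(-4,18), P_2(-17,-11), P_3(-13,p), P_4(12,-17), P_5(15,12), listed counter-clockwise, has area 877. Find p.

-21

Write out the shoelace sum; only the two edges meeting at P_3 involve p:
2·Area = [((-17)·p − (-13)·(-11)) + ((-13)·(-17) − 12·p)] + 1067
       = -29·p + 1145 = 1754
⇒ p = -21.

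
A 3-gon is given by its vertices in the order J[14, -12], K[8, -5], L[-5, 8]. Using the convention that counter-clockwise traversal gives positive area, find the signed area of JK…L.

6.5

Apply the shoelace (surveyor's) formula: 2A = Σ (x_i·y_{i+1} − x_{i+1}·y_i), indices taken mod 3.
J→K: (14)(-5) − (8)(-12) = 26
K→L: (8)(8) − (-5)(-5) = 39
L→J: (-5)(-12) − (14)(8) = -52
Σ = 13
Signed area = Σ/2 = 6.5 (positive ⇒ counter-clockwise traversal).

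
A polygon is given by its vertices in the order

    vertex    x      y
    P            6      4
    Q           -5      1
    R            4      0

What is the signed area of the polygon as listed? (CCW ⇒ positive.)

19

Apply Gauss's area formula: 2A = Σ (x_i·y_{i+1} − x_{i+1}·y_i), indices taken mod 3.
P→Q: (6)(1) − (-5)(4) = 26
Q→R: (-5)(0) − (4)(1) = -4
R→P: (4)(4) − (6)(0) = 16
Σ = 38
Signed area = Σ/2 = 19 (positive ⇒ counter-clockwise traversal).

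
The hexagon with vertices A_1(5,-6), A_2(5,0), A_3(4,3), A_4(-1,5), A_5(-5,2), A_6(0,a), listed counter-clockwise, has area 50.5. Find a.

-1

Write out the shoelace sum; only the two edges meeting at A_6 involve a:
2·Area = [((-5)·a − 0·2) + (0·(-6) − 5·a)] + 91
       = -10·a + 91 = 101
⇒ a = -1.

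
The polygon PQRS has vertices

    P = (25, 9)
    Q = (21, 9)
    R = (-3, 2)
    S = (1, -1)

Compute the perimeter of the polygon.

60

|PQ| = √((-4)² + (0)²) = √16 = 4
|QR| = √((-24)² + (-7)²) = √625 = 25
|RS| = √((4)² + (-3)²) = √25 = 5
|SP| = √((24)² + (10)²) = √676 = 26
Perimeter = 4 + 25 + 5 + 26 = 60.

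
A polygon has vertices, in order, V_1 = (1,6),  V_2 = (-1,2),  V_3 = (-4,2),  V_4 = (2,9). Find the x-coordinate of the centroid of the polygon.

-59/69

Apply the shoelace formula. First the cross-terms c_i = x_i·y_{i+1} − x_{i+1}·y_i:
  8, 6, -40, 3  ⇒  2A = -23, A = -11.5.
Then Σ (x_i + x_{i+1})·c_i = 59, so x̄ = 59 / (6·(-11.5)) = -59/69.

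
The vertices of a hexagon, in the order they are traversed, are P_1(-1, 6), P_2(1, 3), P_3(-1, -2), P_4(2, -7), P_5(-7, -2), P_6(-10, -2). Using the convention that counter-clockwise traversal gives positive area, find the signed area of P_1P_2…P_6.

-59

Apply Gauss's area formula: 2A = Σ (x_i·y_{i+1} − x_{i+1}·y_i), indices taken mod 6.
Σ = (-9) + (1) + (11) + (-53) + (-6) + (-62) = -118
Signed area = Σ/2 = -59 (negative ⇒ clockwise traversal).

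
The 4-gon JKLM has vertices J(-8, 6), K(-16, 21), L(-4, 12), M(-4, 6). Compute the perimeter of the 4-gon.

|JK| = √((-8)² + (15)²) = √289 = 17
|KL| = √((12)² + (-9)²) = √225 = 15
|LM| = √((0)² + (-6)²) = √36 = 6
|MJ| = √((-4)² + (0)²) = √16 = 4
Perimeter = 17 + 15 + 6 + 4 = 42.

42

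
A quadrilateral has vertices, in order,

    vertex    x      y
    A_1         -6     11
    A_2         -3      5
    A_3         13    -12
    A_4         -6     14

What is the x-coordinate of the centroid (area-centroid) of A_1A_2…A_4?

Apply Gauss's area formula. First the cross-terms c_i = x_i·y_{i+1} − x_{i+1}·y_i:
  3, -29, 110, 18  ⇒  2A = 102, A = 51.
Then Σ (x_i + x_{i+1})·c_i = 237, so x̄ = 237 / (6·51) = 79/102.

79/102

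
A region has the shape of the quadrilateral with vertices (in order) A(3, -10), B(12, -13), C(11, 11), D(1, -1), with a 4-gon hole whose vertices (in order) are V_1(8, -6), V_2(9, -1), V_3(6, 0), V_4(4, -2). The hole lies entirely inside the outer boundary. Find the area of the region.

147.5

Outer boundary:
Apply Gauss's area formula: 2A = Σ (x_i·y_{i+1} − x_{i+1}·y_i), indices taken mod 4.
A→B: (3)(-13) − (12)(-10) = 81
B→C: (12)(11) − (11)(-13) = 275
C→D: (11)(-1) − (1)(11) = -22
D→A: (1)(-10) − (3)(-1) = -7
Σ = 327
Area = |Σ|/2 = 163.5.
Hole:
Cross-terms: 46, 6, -12, -8  ⇒  Σ = 32
Area = |Σ|/2 = 16.
Net area = 163.5 − 16 = 147.5.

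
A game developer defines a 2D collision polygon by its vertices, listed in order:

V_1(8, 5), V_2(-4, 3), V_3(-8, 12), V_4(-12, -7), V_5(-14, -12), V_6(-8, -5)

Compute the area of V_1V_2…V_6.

120

Apply the surveyor's formula: 2A = Σ (x_i·y_{i+1} − x_{i+1}·y_i), indices taken mod 6.
V_1→V_2: (8)(3) − (-4)(5) = 44
V_2→V_3: (-4)(12) − (-8)(3) = -24
V_3→V_4: (-8)(-7) − (-12)(12) = 200
V_4→V_5: (-12)(-12) − (-14)(-7) = 46
V_5→V_6: (-14)(-5) − (-8)(-12) = -26
V_6→V_1: (-8)(5) − (8)(-5) = 0
Σ = 240
Area = |Σ|/2 = 120.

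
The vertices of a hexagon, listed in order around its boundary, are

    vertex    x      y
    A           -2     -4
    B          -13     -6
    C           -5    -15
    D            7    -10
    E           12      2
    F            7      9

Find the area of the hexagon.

249

Cross-terms: -40, 165, 155, 134, 94, -10  ⇒  Σ = 498
Area = |Σ|/2 = 249.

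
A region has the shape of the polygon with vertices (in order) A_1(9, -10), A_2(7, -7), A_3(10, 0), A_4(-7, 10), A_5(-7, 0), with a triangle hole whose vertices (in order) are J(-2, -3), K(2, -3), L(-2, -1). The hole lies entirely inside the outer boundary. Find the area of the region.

Outer boundary:
A_1→A_2: (9)(-7) − (7)(-10) = 7
A_2→A_3: (7)(0) − (10)(-7) = 70
A_3→A_4: (10)(10) − (-7)(0) = 100
A_4→A_5: (-7)(0) − (-7)(10) = 70
A_5→A_1: (-7)(-10) − (9)(0) = 70
Σ = 317
Area = |Σ|/2 = 158.5.
Hole:
Σ = (12) + (-8) + (4) = 8
Area = |Σ|/2 = 4.
Net area = 158.5 − 4 = 154.5.

154.5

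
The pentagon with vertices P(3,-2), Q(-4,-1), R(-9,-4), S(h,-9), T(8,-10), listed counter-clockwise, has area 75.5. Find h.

The doubled signed area Σ (x_i y_{i+1} − x_{i+1} y_i) is linear in h.
With h=0 it equals 163; the coefficient of h is -6 (from the two edges through S).
So -6·h + 163 = 2·75.5 = 151 ⇒ h = 2.

2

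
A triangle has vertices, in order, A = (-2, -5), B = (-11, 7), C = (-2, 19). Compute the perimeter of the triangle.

54

|AB| = √((-9)² + (12)²) = √225 = 15
|BC| = √((9)² + (12)²) = √225 = 15
|CA| = √((0)² + (-24)²) = √576 = 24
Perimeter = 15 + 15 + 24 = 54.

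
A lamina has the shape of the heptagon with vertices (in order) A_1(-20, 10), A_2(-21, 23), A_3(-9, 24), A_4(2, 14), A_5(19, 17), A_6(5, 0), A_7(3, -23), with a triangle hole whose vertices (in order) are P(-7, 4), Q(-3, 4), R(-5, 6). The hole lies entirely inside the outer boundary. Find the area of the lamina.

Outer boundary:
Apply the shoelace (surveyor's) formula: 2A = Σ (x_i·y_{i+1} − x_{i+1}·y_i), indices taken mod 7.
Σ = (-250) + (-297) + (-174) + (-232) + (-85) + (-115) + (-430) = -1583
Area = |Σ|/2 = 791.5.
Hole:
Apply the surveyor's formula: 2A = Σ (x_i·y_{i+1} − x_{i+1}·y_i), indices taken mod 3.
Σ = (-16) + (2) + (22) = 8
Area = |Σ|/2 = 4.
Net area = 791.5 − 4 = 787.5.

787.5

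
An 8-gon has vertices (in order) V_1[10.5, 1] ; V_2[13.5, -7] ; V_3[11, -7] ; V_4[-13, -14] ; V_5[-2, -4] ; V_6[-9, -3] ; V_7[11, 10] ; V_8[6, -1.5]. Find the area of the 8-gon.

Σ = (-87) + (-17.5) + (-245) + (24) + (-30) + (-57) + (-76.5) + (21.75) = -467.25
Area = |Σ|/2 = 233.625.

233.625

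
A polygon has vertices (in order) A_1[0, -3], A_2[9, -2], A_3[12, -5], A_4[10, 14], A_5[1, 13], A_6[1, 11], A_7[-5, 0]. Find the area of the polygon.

204

A_1→A_2: (0)(-2) − (9)(-3) = 27
A_2→A_3: (9)(-5) − (12)(-2) = -21
A_3→A_4: (12)(14) − (10)(-5) = 218
A_4→A_5: (10)(13) − (1)(14) = 116
A_5→A_6: (1)(11) − (1)(13) = -2
A_6→A_7: (1)(0) − (-5)(11) = 55
A_7→A_1: (-5)(-3) − (0)(0) = 15
Σ = 408
Area = |Σ|/2 = 204.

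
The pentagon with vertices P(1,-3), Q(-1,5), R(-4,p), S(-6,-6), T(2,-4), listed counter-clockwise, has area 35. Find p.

The doubled signed area Σ (x_i y_{i+1} − x_{i+1} y_i) is linear in p.
With p=0 it equals 80; the coefficient of p is 5 (from the two edges through R).
So 5·p + 80 = 2·35 = 70 ⇒ p = -2.

-2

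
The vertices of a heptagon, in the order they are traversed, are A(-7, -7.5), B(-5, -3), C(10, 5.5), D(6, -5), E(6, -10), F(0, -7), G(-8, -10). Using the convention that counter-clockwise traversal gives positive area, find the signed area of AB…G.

Apply the shoelace (surveyor's) formula: 2A = Σ (x_i·y_{i+1} − x_{i+1}·y_i), indices taken mod 7.
Cross-terms: -16.5, 2.5, -83, -30, -42, -56, -10  ⇒  Σ = -235
Signed area = Σ/2 = -117.5 (negative ⇒ clockwise traversal).

-117.5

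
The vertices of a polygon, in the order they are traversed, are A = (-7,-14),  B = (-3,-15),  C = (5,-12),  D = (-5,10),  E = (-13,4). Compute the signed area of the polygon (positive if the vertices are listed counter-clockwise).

242

Cross-terms: 63, 111, -10, 110, 210  ⇒  Σ = 484
Signed area = Σ/2 = 242 (positive ⇒ counter-clockwise traversal).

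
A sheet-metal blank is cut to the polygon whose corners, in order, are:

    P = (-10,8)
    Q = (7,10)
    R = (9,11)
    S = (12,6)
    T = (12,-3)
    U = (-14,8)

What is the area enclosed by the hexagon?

166.5

Apply the surveyor's formula: 2A = Σ (x_i·y_{i+1} − x_{i+1}·y_i), indices taken mod 6.
Cross-terms: -156, -13, -78, -108, 54, -32  ⇒  Σ = -333
Area = |Σ|/2 = 166.5.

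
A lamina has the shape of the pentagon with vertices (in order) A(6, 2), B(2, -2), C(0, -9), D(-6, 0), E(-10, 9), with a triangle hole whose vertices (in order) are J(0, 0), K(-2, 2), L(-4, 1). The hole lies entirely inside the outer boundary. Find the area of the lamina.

Outer boundary:
Apply the surveyor's formula: 2A = Σ (x_i·y_{i+1} − x_{i+1}·y_i), indices taken mod 5.
Σ = (-16) + (-18) + (-54) + (-54) + (-74) = -216
Area = |Σ|/2 = 108.
Hole:
Σ = (0) + (6) + (0) = 6
Area = |Σ|/2 = 3.
Net area = 108 − 3 = 105.

105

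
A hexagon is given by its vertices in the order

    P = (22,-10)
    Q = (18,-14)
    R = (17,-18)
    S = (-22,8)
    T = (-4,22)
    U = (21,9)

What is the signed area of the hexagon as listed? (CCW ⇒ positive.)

Apply the shoelace (surveyor's) formula: 2A = Σ (x_i·y_{i+1} − x_{i+1}·y_i), indices taken mod 6.
Σ = (-128) + (-86) + (-260) + (-452) + (-498) + (-408) = -1832
Signed area = Σ/2 = -916 (negative ⇒ clockwise traversal).

-916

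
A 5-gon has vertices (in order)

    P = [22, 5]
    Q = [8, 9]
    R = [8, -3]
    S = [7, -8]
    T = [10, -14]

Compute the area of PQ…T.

179.5

Σ = (158) + (-96) + (-43) + (-18) + (358) = 359
Area = |Σ|/2 = 179.5.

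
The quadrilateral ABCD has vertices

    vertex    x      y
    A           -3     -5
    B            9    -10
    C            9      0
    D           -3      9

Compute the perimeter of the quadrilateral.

|AB| = √((12)² + (-5)²) = √169 = 13
|BC| = √((0)² + (10)²) = √100 = 10
|CD| = √((-12)² + (9)²) = √225 = 15
|DA| = √((0)² + (-14)²) = √196 = 14
Perimeter = 13 + 10 + 15 + 14 = 52.

52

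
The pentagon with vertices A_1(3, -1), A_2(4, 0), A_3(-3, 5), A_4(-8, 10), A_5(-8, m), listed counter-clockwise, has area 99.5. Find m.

The doubled signed area Σ (x_i y_{i+1} − x_{i+1} y_i) is linear in m.
With m=0 it equals 122; the coefficient of m is -11 (from the two edges through A_5).
So -11·m + 122 = 2·99.5 = 199 ⇒ m = -7.

-7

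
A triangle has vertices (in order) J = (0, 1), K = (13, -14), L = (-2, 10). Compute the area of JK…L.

Apply the shoelace formula: 2A = Σ (x_i·y_{i+1} − x_{i+1}·y_i), indices taken mod 3.
Σ = (-13) + (102) + (-2) = 87
Area = |Σ|/2 = 43.5.

43.5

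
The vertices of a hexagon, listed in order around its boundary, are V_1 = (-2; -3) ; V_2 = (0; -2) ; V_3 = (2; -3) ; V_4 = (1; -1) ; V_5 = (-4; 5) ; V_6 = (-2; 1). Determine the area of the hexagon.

12

Apply the shoelace (surveyor's) formula: 2A = Σ (x_i·y_{i+1} − x_{i+1}·y_i), indices taken mod 6.
Cross-terms: 4, 4, 1, 1, 6, 8  ⇒  Σ = 24
Area = |Σ|/2 = 12.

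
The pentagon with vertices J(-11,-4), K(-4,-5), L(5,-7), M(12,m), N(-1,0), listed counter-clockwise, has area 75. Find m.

The doubled signed area Σ (x_i y_{i+1} − x_{i+1} y_i) is linear in m.
With m=0 it equals 180; the coefficient of m is 6 (from the two edges through M).
So 6·m + 180 = 2·75 = 150 ⇒ m = -5.

-5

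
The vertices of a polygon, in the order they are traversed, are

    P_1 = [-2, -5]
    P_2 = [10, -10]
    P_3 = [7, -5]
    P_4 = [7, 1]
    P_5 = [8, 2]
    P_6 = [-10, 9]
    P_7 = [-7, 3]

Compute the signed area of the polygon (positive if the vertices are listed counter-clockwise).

Apply the surveyor's formula: 2A = Σ (x_i·y_{i+1} − x_{i+1}·y_i), indices taken mod 7.
P_1→P_2: (-2)(-10) − (10)(-5) = 70
P_2→P_3: (10)(-5) − (7)(-10) = 20
P_3→P_4: (7)(1) − (7)(-5) = 42
P_4→P_5: (7)(2) − (8)(1) = 6
P_5→P_6: (8)(9) − (-10)(2) = 92
P_6→P_7: (-10)(3) − (-7)(9) = 33
P_7→P_1: (-7)(-5) − (-2)(3) = 41
Σ = 304
Signed area = Σ/2 = 152 (positive ⇒ counter-clockwise traversal).

152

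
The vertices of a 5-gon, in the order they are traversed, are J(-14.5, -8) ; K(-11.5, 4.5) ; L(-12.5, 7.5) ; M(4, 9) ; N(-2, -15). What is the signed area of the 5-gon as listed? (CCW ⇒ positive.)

Cross-terms: -157.25, -30, -142.5, -42, -201.5  ⇒  Σ = -573.25
Signed area = Σ/2 = -286.625 (negative ⇒ clockwise traversal).

-286.625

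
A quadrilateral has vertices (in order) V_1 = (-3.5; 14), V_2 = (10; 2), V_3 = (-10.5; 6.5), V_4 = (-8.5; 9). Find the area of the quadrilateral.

93.875

Apply the surveyor's formula: 2A = Σ (x_i·y_{i+1} − x_{i+1}·y_i), indices taken mod 4.
Σ = (-147) + (86) + (-39.25) + (-87.5) = -187.75
Area = |Σ|/2 = 93.875.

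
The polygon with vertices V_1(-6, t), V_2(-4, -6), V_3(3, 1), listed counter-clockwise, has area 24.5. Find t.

-1

Write out the shoelace sum; only the two edges meeting at V_1 involve t:
2·Area = [(3·t − (-6)·1) + ((-6)·(-6) − (-4)·t)] + 14
       = 7·t + 56 = 49
⇒ t = -1.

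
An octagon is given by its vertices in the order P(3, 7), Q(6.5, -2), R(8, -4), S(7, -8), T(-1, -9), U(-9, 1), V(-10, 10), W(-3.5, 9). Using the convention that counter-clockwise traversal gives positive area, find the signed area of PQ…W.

Apply the shoelace formula: 2A = Σ (x_i·y_{i+1} − x_{i+1}·y_i), indices taken mod 8.
P→Q: (3)(-2) − (6.5)(7) = -51.5
Q→R: (6.5)(-4) − (8)(-2) = -10
R→S: (8)(-8) − (7)(-4) = -36
S→T: (7)(-9) − (-1)(-8) = -71
T→U: (-1)(1) − (-9)(-9) = -82
U→V: (-9)(10) − (-10)(1) = -80
V→W: (-10)(9) − (-3.5)(10) = -55
W→P: (-3.5)(7) − (3)(9) = -51.5
Σ = -437
Signed area = Σ/2 = -218.5 (negative ⇒ clockwise traversal).

-218.5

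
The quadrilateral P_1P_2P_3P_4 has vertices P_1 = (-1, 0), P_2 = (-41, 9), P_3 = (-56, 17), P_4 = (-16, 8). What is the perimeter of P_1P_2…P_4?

|P_1P_2| = √((-40)² + (9)²) = √1681 = 41
|P_2P_3| = √((-15)² + (8)²) = √289 = 17
|P_3P_4| = √((40)² + (-9)²) = √1681 = 41
|P_4P_1| = √((15)² + (-8)²) = √289 = 17
Perimeter = 41 + 17 + 41 + 17 = 116.

116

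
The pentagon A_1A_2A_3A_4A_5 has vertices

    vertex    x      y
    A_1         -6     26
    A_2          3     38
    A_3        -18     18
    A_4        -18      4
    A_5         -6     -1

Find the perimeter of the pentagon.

98

|A_1A_2| = √((9)² + (12)²) = √225 = 15
|A_2A_3| = √((-21)² + (-20)²) = √841 = 29
|A_3A_4| = √((0)² + (-14)²) = √196 = 14
|A_4A_5| = √((12)² + (-5)²) = √169 = 13
|A_5A_1| = √((0)² + (27)²) = √729 = 27
Perimeter = 15 + 29 + 14 + 13 + 27 = 98.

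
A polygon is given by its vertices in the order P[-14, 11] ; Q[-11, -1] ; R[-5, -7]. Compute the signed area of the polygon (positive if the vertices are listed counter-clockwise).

27

Apply the surveyor's formula: 2A = Σ (x_i·y_{i+1} − x_{i+1}·y_i), indices taken mod 3.
Σ = (135) + (72) + (-153) = 54
Signed area = Σ/2 = 27 (positive ⇒ counter-clockwise traversal).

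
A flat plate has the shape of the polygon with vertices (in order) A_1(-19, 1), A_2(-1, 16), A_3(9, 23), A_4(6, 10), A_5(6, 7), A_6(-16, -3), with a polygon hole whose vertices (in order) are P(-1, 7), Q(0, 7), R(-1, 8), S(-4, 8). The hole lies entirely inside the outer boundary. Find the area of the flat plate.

255.5

Outer boundary:
Apply the shoelace (surveyor's) formula: 2A = Σ (x_i·y_{i+1} − x_{i+1}·y_i), indices taken mod 6.
A_1→A_2: (-19)(16) − (-1)(1) = -303
A_2→A_3: (-1)(23) − (9)(16) = -167
A_3→A_4: (9)(10) − (6)(23) = -48
A_4→A_5: (6)(7) − (6)(10) = -18
A_5→A_6: (6)(-3) − (-16)(7) = 94
A_6→A_1: (-16)(1) − (-19)(-3) = -73
Σ = -515
Area = |Σ|/2 = 257.5.
Hole:
Cross-terms: -7, 7, 24, -20  ⇒  Σ = 4
Area = |Σ|/2 = 2.
Net area = 257.5 − 2 = 255.5.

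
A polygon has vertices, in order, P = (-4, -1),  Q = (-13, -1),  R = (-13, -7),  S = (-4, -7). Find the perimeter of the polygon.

30

|PQ| = √((-9)² + (0)²) = √81 = 9
|QR| = √((0)² + (-6)²) = √36 = 6
|RS| = √((9)² + (0)²) = √81 = 9
|SP| = √((0)² + (6)²) = √36 = 6
Perimeter = 9 + 6 + 9 + 6 = 30.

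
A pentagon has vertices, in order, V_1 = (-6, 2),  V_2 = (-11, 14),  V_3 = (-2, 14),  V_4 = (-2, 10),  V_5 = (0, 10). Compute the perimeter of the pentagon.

|V_1V_2| = √((-5)² + (12)²) = √169 = 13
|V_2V_3| = √((9)² + (0)²) = √81 = 9
|V_3V_4| = √((0)² + (-4)²) = √16 = 4
|V_4V_5| = √((2)² + (0)²) = √4 = 2
|V_5V_1| = √((-6)² + (-8)²) = √100 = 10
Perimeter = 13 + 9 + 4 + 2 + 10 = 38.

38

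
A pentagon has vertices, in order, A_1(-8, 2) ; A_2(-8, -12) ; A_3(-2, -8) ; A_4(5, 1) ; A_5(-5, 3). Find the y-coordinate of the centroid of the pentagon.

-509/168

Apply the surveyor's formula. First the cross-terms c_i = x_i·y_{i+1} − x_{i+1}·y_i:
  112, 40, 38, 20, 14  ⇒  2A = 224, A = 112.
Then Σ (y_i + y_{i+1})·c_i = -2036, so ȳ = -2036 / (6·112) = -509/168.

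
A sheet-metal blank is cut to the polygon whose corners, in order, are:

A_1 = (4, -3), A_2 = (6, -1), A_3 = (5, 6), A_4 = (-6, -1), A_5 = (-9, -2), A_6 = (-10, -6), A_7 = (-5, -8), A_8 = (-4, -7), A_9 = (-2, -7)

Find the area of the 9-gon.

Apply the shoelace (surveyor's) formula: 2A = Σ (x_i·y_{i+1} − x_{i+1}·y_i), indices taken mod 9.
Σ = (14) + (41) + (31) + (3) + (34) + (50) + (3) + (14) + (34) = 224
Area = |Σ|/2 = 112.

112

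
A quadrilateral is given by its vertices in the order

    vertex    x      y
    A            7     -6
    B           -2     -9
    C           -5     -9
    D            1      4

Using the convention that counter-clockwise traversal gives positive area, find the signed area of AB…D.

Σ = (-75) + (-27) + (-11) + (-34) = -147
Signed area = Σ/2 = -73.5 (negative ⇒ clockwise traversal).

-73.5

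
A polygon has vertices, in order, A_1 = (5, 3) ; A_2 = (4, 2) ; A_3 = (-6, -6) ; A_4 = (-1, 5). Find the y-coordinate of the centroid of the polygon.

Apply the shoelace formula. First the cross-terms c_i = x_i·y_{i+1} − x_{i+1}·y_i:
  -2, -12, -36, -28  ⇒  2A = -78, A = -39.
Then Σ (y_i + y_{i+1})·c_i = -150, so ȳ = -150 / (6·(-39)) = 25/39.

25/39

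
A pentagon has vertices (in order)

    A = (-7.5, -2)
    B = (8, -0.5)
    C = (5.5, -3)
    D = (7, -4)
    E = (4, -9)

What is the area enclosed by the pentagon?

62.5

Apply the surveyor's formula: 2A = Σ (x_i·y_{i+1} − x_{i+1}·y_i), indices taken mod 5.
Σ = (19.75) + (-21.25) + (-1) + (-47) + (-75.5) = -125
Area = |Σ|/2 = 62.5.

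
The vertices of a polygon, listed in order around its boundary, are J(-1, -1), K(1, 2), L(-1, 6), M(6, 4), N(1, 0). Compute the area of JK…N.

Apply Gauss's area formula: 2A = Σ (x_i·y_{i+1} − x_{i+1}·y_i), indices taken mod 5.
Σ = (-1) + (8) + (-40) + (-4) + (-1) = -38
Area = |Σ|/2 = 19.

19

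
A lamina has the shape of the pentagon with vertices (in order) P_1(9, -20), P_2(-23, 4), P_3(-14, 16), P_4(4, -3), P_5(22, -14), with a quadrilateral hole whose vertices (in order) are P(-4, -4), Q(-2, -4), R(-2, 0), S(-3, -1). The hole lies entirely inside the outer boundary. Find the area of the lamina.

Outer boundary:
Apply Gauss's area formula: 2A = Σ (x_i·y_{i+1} − x_{i+1}·y_i), indices taken mod 5.
Σ = (-424) + (-312) + (-22) + (10) + (-314) = -1062
Area = |Σ|/2 = 531.
Hole:
Apply the shoelace formula: 2A = Σ (x_i·y_{i+1} − x_{i+1}·y_i), indices taken mod 4.
P→Q: (-4)(-4) − (-2)(-4) = 8
Q→R: (-2)(0) − (-2)(-4) = -8
R→S: (-2)(-1) − (-3)(0) = 2
S→P: (-3)(-4) − (-4)(-1) = 8
Σ = 10
Area = |Σ|/2 = 5.
Net area = 531 − 5 = 526.

526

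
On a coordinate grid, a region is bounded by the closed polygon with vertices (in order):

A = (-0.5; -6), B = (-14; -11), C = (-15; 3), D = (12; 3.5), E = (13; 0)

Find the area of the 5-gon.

Σ = (-78.5) + (-207) + (-88.5) + (-45.5) + (-78) = -497.5
Area = |Σ|/2 = 248.75.

248.75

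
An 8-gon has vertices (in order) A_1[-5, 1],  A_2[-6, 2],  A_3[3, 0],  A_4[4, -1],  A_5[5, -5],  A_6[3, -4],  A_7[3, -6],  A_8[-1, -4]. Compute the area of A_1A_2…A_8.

Apply the shoelace formula: 2A = Σ (x_i·y_{i+1} − x_{i+1}·y_i), indices taken mod 8.
Cross-terms: -4, -6, -3, -15, -5, -6, -18, -21  ⇒  Σ = -78
Area = |Σ|/2 = 39.

39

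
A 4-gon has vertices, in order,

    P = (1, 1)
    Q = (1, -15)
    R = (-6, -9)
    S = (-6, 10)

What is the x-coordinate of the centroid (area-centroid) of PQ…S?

-2.6

Apply the surveyor's formula. First the cross-terms c_i = x_i·y_{i+1} − x_{i+1}·y_i:
  -16, -99, -114, -16  ⇒  2A = -245, A = -122.5.
Then Σ (x_i + x_{i+1})·c_i = 1911, so x̄ = 1911 / (6·(-122.5)) = -2.6.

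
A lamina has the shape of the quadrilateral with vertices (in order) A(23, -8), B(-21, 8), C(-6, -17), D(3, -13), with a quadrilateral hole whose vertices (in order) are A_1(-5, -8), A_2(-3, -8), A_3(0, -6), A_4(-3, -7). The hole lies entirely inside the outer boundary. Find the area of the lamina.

410

Outer boundary:
Apply the surveyor's formula: 2A = Σ (x_i·y_{i+1} − x_{i+1}·y_i), indices taken mod 4.
Cross-terms: 16, 405, 129, 275  ⇒  Σ = 825
Area = |Σ|/2 = 412.5.
Hole:
Cross-terms: 16, 18, -18, -11  ⇒  Σ = 5
Area = |Σ|/2 = 2.5.
Net area = 412.5 − 2.5 = 410.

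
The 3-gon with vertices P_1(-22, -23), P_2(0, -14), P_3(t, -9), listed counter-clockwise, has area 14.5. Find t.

9

Write out the shoelace sum; only the two edges meeting at P_3 involve t:
2·Area = [(0·(-9) − t·(-14)) + (t·(-23) − (-22)·(-9))] + 308
       = -9·t + 110 = 29
⇒ t = 9.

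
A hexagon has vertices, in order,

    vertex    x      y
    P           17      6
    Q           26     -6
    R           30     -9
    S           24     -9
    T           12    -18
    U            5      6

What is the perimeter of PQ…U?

78

|PQ| = √((9)² + (-12)²) = √225 = 15
|QR| = √((4)² + (-3)²) = √25 = 5
|RS| = √((-6)² + (0)²) = √36 = 6
|ST| = √((-12)² + (-9)²) = √225 = 15
|TU| = √((-7)² + (24)²) = √625 = 25
|UP| = √((12)² + (0)²) = √144 = 12
Perimeter = 15 + 5 + 6 + 15 + 25 + 12 = 78.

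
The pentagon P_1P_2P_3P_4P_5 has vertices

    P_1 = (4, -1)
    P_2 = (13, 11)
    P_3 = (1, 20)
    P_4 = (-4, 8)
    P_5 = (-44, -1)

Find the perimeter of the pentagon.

|P_1P_2| = √((9)² + (12)²) = √225 = 15
|P_2P_3| = √((-12)² + (9)²) = √225 = 15
|P_3P_4| = √((-5)² + (-12)²) = √169 = 13
|P_4P_5| = √((-40)² + (-9)²) = √1681 = 41
|P_5P_1| = √((48)² + (0)²) = √2304 = 48
Perimeter = 15 + 15 + 13 + 41 + 48 = 132.

132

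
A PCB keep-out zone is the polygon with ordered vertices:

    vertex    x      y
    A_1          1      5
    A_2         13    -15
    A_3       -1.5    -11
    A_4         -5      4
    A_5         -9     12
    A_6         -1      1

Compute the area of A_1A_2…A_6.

166.75

Apply Gauss's area formula: 2A = Σ (x_i·y_{i+1} − x_{i+1}·y_i), indices taken mod 6.
Σ = (-80) + (-165.5) + (-61) + (-24) + (3) + (-6) = -333.5
Area = |Σ|/2 = 166.75.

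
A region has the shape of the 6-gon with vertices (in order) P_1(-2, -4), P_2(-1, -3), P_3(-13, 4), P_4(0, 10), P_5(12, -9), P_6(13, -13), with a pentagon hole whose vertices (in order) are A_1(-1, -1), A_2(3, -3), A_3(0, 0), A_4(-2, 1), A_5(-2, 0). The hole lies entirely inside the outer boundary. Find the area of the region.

199

Outer boundary:
Σ = (2) + (-43) + (-130) + (-120) + (-39) + (-78) = -408
Area = |Σ|/2 = 204.
Hole:
A_1→A_2: (-1)(-3) − (3)(-1) = 6
A_2→A_3: (3)(0) − (0)(-3) = 0
A_3→A_4: (0)(1) − (-2)(0) = 0
A_4→A_5: (-2)(0) − (-2)(1) = 2
A_5→A_1: (-2)(-1) − (-1)(0) = 2
Σ = 10
Area = |Σ|/2 = 5.
Net area = 204 − 5 = 199.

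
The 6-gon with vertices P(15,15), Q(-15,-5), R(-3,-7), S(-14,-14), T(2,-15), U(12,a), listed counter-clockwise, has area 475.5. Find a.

The doubled signed area Σ (x_i y_{i+1} − x_{i+1} y_i) is linear in a.
With a=0 it equals 782; the coefficient of a is -13 (from the two edges through U).
So -13·a + 782 = 2·475.5 = 951 ⇒ a = -13.

-13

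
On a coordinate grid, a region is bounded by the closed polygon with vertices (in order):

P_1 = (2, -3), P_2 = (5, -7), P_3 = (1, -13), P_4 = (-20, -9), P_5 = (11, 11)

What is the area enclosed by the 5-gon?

251

Apply Gauss's area formula: 2A = Σ (x_i·y_{i+1} − x_{i+1}·y_i), indices taken mod 5.
P_1→P_2: (2)(-7) − (5)(-3) = 1
P_2→P_3: (5)(-13) − (1)(-7) = -58
P_3→P_4: (1)(-9) − (-20)(-13) = -269
P_4→P_5: (-20)(11) − (11)(-9) = -121
P_5→P_1: (11)(-3) − (2)(11) = -55
Σ = -502
Area = |Σ|/2 = 251.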